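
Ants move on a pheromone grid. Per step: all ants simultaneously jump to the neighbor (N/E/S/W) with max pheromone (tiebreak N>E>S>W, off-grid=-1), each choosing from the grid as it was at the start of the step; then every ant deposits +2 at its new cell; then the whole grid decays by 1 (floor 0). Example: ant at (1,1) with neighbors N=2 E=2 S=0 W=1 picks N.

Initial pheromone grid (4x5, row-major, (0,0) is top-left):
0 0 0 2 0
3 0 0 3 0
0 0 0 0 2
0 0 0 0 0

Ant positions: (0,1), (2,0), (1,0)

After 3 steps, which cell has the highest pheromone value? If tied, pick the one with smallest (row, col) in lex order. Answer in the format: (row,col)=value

Answer: (1,0)=6

Derivation:
Step 1: ant0:(0,1)->E->(0,2) | ant1:(2,0)->N->(1,0) | ant2:(1,0)->N->(0,0)
  grid max=4 at (1,0)
Step 2: ant0:(0,2)->E->(0,3) | ant1:(1,0)->N->(0,0) | ant2:(0,0)->S->(1,0)
  grid max=5 at (1,0)
Step 3: ant0:(0,3)->S->(1,3) | ant1:(0,0)->S->(1,0) | ant2:(1,0)->N->(0,0)
  grid max=6 at (1,0)
Final grid:
  3 0 0 1 0
  6 0 0 2 0
  0 0 0 0 0
  0 0 0 0 0
Max pheromone 6 at (1,0)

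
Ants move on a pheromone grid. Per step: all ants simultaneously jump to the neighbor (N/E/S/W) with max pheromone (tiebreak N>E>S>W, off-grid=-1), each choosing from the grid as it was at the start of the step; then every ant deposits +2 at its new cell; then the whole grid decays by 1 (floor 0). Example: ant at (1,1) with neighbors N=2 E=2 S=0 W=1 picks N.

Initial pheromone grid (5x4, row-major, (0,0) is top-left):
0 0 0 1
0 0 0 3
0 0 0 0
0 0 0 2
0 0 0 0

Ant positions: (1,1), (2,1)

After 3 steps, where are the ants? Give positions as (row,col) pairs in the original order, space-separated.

Step 1: ant0:(1,1)->N->(0,1) | ant1:(2,1)->N->(1,1)
  grid max=2 at (1,3)
Step 2: ant0:(0,1)->S->(1,1) | ant1:(1,1)->N->(0,1)
  grid max=2 at (0,1)
Step 3: ant0:(1,1)->N->(0,1) | ant1:(0,1)->S->(1,1)
  grid max=3 at (0,1)

(0,1) (1,1)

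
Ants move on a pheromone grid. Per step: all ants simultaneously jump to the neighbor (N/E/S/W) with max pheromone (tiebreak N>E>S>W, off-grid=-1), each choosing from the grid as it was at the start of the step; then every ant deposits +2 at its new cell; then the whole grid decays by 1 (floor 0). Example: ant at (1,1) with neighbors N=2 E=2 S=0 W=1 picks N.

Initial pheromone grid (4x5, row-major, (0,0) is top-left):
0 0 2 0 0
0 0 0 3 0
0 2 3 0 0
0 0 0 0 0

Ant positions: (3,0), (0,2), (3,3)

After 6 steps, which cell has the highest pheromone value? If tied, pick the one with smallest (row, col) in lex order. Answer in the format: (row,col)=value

Answer: (1,3)=9

Derivation:
Step 1: ant0:(3,0)->N->(2,0) | ant1:(0,2)->E->(0,3) | ant2:(3,3)->N->(2,3)
  grid max=2 at (1,3)
Step 2: ant0:(2,0)->E->(2,1) | ant1:(0,3)->S->(1,3) | ant2:(2,3)->N->(1,3)
  grid max=5 at (1,3)
Step 3: ant0:(2,1)->E->(2,2) | ant1:(1,3)->N->(0,3) | ant2:(1,3)->N->(0,3)
  grid max=4 at (1,3)
Step 4: ant0:(2,2)->W->(2,1) | ant1:(0,3)->S->(1,3) | ant2:(0,3)->S->(1,3)
  grid max=7 at (1,3)
Step 5: ant0:(2,1)->E->(2,2) | ant1:(1,3)->N->(0,3) | ant2:(1,3)->N->(0,3)
  grid max=6 at (1,3)
Step 6: ant0:(2,2)->W->(2,1) | ant1:(0,3)->S->(1,3) | ant2:(0,3)->S->(1,3)
  grid max=9 at (1,3)
Final grid:
  0 0 0 4 0
  0 0 0 9 0
  0 2 1 0 0
  0 0 0 0 0
Max pheromone 9 at (1,3)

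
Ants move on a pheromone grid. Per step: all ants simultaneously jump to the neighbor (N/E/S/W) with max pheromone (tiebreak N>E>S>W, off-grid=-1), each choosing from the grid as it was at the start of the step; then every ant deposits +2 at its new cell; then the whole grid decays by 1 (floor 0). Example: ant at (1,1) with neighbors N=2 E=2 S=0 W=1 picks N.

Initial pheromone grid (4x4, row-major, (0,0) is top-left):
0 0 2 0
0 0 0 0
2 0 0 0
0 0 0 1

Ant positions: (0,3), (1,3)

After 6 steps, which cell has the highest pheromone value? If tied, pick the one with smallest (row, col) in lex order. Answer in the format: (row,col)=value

Step 1: ant0:(0,3)->W->(0,2) | ant1:(1,3)->N->(0,3)
  grid max=3 at (0,2)
Step 2: ant0:(0,2)->E->(0,3) | ant1:(0,3)->W->(0,2)
  grid max=4 at (0,2)
Step 3: ant0:(0,3)->W->(0,2) | ant1:(0,2)->E->(0,3)
  grid max=5 at (0,2)
Step 4: ant0:(0,2)->E->(0,3) | ant1:(0,3)->W->(0,2)
  grid max=6 at (0,2)
Step 5: ant0:(0,3)->W->(0,2) | ant1:(0,2)->E->(0,3)
  grid max=7 at (0,2)
Step 6: ant0:(0,2)->E->(0,3) | ant1:(0,3)->W->(0,2)
  grid max=8 at (0,2)
Final grid:
  0 0 8 6
  0 0 0 0
  0 0 0 0
  0 0 0 0
Max pheromone 8 at (0,2)

Answer: (0,2)=8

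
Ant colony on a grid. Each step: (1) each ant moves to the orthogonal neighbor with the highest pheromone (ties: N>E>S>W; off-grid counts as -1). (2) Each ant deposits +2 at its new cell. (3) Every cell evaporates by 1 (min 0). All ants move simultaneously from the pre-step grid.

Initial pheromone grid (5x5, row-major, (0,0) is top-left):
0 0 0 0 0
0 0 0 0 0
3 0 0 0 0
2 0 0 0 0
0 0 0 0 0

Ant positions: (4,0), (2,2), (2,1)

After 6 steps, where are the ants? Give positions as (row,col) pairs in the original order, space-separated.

Step 1: ant0:(4,0)->N->(3,0) | ant1:(2,2)->N->(1,2) | ant2:(2,1)->W->(2,0)
  grid max=4 at (2,0)
Step 2: ant0:(3,0)->N->(2,0) | ant1:(1,2)->N->(0,2) | ant2:(2,0)->S->(3,0)
  grid max=5 at (2,0)
Step 3: ant0:(2,0)->S->(3,0) | ant1:(0,2)->E->(0,3) | ant2:(3,0)->N->(2,0)
  grid max=6 at (2,0)
Step 4: ant0:(3,0)->N->(2,0) | ant1:(0,3)->E->(0,4) | ant2:(2,0)->S->(3,0)
  grid max=7 at (2,0)
Step 5: ant0:(2,0)->S->(3,0) | ant1:(0,4)->S->(1,4) | ant2:(3,0)->N->(2,0)
  grid max=8 at (2,0)
Step 6: ant0:(3,0)->N->(2,0) | ant1:(1,4)->N->(0,4) | ant2:(2,0)->S->(3,0)
  grid max=9 at (2,0)

(2,0) (0,4) (3,0)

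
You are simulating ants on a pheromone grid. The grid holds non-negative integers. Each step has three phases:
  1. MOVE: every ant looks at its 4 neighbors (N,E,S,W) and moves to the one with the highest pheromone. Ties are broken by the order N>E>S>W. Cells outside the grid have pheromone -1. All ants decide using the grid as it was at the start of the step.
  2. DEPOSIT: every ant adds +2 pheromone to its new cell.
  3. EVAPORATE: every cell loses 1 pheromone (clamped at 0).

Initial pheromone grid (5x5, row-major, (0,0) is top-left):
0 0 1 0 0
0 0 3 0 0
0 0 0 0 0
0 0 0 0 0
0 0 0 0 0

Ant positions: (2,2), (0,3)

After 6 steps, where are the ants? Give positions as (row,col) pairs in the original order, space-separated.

Step 1: ant0:(2,2)->N->(1,2) | ant1:(0,3)->W->(0,2)
  grid max=4 at (1,2)
Step 2: ant0:(1,2)->N->(0,2) | ant1:(0,2)->S->(1,2)
  grid max=5 at (1,2)
Step 3: ant0:(0,2)->S->(1,2) | ant1:(1,2)->N->(0,2)
  grid max=6 at (1,2)
Step 4: ant0:(1,2)->N->(0,2) | ant1:(0,2)->S->(1,2)
  grid max=7 at (1,2)
Step 5: ant0:(0,2)->S->(1,2) | ant1:(1,2)->N->(0,2)
  grid max=8 at (1,2)
Step 6: ant0:(1,2)->N->(0,2) | ant1:(0,2)->S->(1,2)
  grid max=9 at (1,2)

(0,2) (1,2)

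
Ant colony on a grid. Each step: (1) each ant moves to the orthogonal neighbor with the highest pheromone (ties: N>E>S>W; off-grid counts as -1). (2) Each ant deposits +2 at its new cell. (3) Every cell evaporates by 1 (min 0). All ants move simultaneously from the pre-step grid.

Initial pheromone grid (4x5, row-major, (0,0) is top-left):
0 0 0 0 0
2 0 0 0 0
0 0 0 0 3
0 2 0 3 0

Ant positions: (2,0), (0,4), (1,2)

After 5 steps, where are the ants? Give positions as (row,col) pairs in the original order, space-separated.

Step 1: ant0:(2,0)->N->(1,0) | ant1:(0,4)->S->(1,4) | ant2:(1,2)->N->(0,2)
  grid max=3 at (1,0)
Step 2: ant0:(1,0)->N->(0,0) | ant1:(1,4)->S->(2,4) | ant2:(0,2)->E->(0,3)
  grid max=3 at (2,4)
Step 3: ant0:(0,0)->S->(1,0) | ant1:(2,4)->N->(1,4) | ant2:(0,3)->E->(0,4)
  grid max=3 at (1,0)
Step 4: ant0:(1,0)->N->(0,0) | ant1:(1,4)->S->(2,4) | ant2:(0,4)->S->(1,4)
  grid max=3 at (2,4)
Step 5: ant0:(0,0)->S->(1,0) | ant1:(2,4)->N->(1,4) | ant2:(1,4)->S->(2,4)
  grid max=4 at (2,4)

(1,0) (1,4) (2,4)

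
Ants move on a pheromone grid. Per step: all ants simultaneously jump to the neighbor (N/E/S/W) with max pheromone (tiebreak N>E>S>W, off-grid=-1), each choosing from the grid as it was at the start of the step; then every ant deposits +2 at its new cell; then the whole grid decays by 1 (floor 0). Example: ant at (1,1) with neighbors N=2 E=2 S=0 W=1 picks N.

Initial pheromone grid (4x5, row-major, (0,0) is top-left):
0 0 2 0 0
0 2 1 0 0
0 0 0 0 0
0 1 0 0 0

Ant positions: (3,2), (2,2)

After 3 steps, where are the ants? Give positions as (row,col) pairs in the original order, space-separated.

Step 1: ant0:(3,2)->W->(3,1) | ant1:(2,2)->N->(1,2)
  grid max=2 at (1,2)
Step 2: ant0:(3,1)->N->(2,1) | ant1:(1,2)->N->(0,2)
  grid max=2 at (0,2)
Step 3: ant0:(2,1)->S->(3,1) | ant1:(0,2)->S->(1,2)
  grid max=2 at (1,2)

(3,1) (1,2)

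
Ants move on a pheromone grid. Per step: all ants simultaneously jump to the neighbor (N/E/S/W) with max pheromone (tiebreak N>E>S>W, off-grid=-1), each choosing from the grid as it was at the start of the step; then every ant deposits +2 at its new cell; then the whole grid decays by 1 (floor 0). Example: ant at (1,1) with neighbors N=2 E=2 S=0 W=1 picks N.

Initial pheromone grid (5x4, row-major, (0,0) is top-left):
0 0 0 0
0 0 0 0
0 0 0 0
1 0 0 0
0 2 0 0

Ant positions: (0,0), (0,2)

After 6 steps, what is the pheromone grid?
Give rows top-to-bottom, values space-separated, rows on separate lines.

After step 1: ants at (0,1),(0,3)
  0 1 0 1
  0 0 0 0
  0 0 0 0
  0 0 0 0
  0 1 0 0
After step 2: ants at (0,2),(1,3)
  0 0 1 0
  0 0 0 1
  0 0 0 0
  0 0 0 0
  0 0 0 0
After step 3: ants at (0,3),(0,3)
  0 0 0 3
  0 0 0 0
  0 0 0 0
  0 0 0 0
  0 0 0 0
After step 4: ants at (1,3),(1,3)
  0 0 0 2
  0 0 0 3
  0 0 0 0
  0 0 0 0
  0 0 0 0
After step 5: ants at (0,3),(0,3)
  0 0 0 5
  0 0 0 2
  0 0 0 0
  0 0 0 0
  0 0 0 0
After step 6: ants at (1,3),(1,3)
  0 0 0 4
  0 0 0 5
  0 0 0 0
  0 0 0 0
  0 0 0 0

0 0 0 4
0 0 0 5
0 0 0 0
0 0 0 0
0 0 0 0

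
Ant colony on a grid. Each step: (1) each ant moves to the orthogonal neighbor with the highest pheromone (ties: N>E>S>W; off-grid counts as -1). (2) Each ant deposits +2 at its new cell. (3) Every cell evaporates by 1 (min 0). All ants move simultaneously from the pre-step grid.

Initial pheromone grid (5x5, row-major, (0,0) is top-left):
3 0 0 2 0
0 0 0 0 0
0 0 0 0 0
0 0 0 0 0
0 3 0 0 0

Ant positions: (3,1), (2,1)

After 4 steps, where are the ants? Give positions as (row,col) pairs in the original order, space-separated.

Step 1: ant0:(3,1)->S->(4,1) | ant1:(2,1)->N->(1,1)
  grid max=4 at (4,1)
Step 2: ant0:(4,1)->N->(3,1) | ant1:(1,1)->N->(0,1)
  grid max=3 at (4,1)
Step 3: ant0:(3,1)->S->(4,1) | ant1:(0,1)->W->(0,0)
  grid max=4 at (4,1)
Step 4: ant0:(4,1)->N->(3,1) | ant1:(0,0)->E->(0,1)
  grid max=3 at (4,1)

(3,1) (0,1)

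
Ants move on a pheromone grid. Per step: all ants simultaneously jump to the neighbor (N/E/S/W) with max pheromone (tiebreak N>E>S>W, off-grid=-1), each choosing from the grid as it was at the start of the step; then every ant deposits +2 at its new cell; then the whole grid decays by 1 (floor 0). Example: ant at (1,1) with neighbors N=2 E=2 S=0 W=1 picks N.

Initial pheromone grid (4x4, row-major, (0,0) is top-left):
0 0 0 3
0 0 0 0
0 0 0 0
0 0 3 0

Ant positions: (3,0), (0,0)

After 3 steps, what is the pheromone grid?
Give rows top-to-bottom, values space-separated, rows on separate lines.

After step 1: ants at (2,0),(0,1)
  0 1 0 2
  0 0 0 0
  1 0 0 0
  0 0 2 0
After step 2: ants at (1,0),(0,2)
  0 0 1 1
  1 0 0 0
  0 0 0 0
  0 0 1 0
After step 3: ants at (0,0),(0,3)
  1 0 0 2
  0 0 0 0
  0 0 0 0
  0 0 0 0

1 0 0 2
0 0 0 0
0 0 0 0
0 0 0 0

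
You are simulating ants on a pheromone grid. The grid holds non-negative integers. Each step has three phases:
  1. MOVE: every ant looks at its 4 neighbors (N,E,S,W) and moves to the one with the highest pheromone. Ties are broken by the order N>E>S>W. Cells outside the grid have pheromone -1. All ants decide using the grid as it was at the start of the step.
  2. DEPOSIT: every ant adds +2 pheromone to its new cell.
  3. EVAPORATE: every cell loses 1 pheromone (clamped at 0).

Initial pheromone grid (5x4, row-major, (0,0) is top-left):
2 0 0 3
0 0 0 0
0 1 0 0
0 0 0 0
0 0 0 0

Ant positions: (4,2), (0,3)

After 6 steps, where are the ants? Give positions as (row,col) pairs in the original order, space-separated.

Step 1: ant0:(4,2)->N->(3,2) | ant1:(0,3)->S->(1,3)
  grid max=2 at (0,3)
Step 2: ant0:(3,2)->N->(2,2) | ant1:(1,3)->N->(0,3)
  grid max=3 at (0,3)
Step 3: ant0:(2,2)->N->(1,2) | ant1:(0,3)->S->(1,3)
  grid max=2 at (0,3)
Step 4: ant0:(1,2)->E->(1,3) | ant1:(1,3)->N->(0,3)
  grid max=3 at (0,3)
Step 5: ant0:(1,3)->N->(0,3) | ant1:(0,3)->S->(1,3)
  grid max=4 at (0,3)
Step 6: ant0:(0,3)->S->(1,3) | ant1:(1,3)->N->(0,3)
  grid max=5 at (0,3)

(1,3) (0,3)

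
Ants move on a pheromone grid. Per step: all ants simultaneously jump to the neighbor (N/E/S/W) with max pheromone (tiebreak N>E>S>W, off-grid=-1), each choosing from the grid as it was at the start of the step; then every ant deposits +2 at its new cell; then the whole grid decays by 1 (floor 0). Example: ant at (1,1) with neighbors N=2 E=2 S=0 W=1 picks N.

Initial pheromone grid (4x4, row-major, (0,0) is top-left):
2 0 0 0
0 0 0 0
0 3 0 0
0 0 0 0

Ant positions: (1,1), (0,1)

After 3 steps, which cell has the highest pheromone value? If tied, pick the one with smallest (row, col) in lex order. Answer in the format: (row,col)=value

Step 1: ant0:(1,1)->S->(2,1) | ant1:(0,1)->W->(0,0)
  grid max=4 at (2,1)
Step 2: ant0:(2,1)->N->(1,1) | ant1:(0,0)->E->(0,1)
  grid max=3 at (2,1)
Step 3: ant0:(1,1)->S->(2,1) | ant1:(0,1)->W->(0,0)
  grid max=4 at (2,1)
Final grid:
  3 0 0 0
  0 0 0 0
  0 4 0 0
  0 0 0 0
Max pheromone 4 at (2,1)

Answer: (2,1)=4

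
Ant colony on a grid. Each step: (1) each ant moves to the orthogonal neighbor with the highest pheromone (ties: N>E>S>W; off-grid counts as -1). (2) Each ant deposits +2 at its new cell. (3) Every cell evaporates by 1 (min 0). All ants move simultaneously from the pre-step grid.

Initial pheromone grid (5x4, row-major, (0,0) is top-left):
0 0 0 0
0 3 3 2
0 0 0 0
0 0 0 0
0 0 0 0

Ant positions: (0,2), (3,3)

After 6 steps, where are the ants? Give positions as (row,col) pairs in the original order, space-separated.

Step 1: ant0:(0,2)->S->(1,2) | ant1:(3,3)->N->(2,3)
  grid max=4 at (1,2)
Step 2: ant0:(1,2)->W->(1,1) | ant1:(2,3)->N->(1,3)
  grid max=3 at (1,1)
Step 3: ant0:(1,1)->E->(1,2) | ant1:(1,3)->W->(1,2)
  grid max=6 at (1,2)
Step 4: ant0:(1,2)->W->(1,1) | ant1:(1,2)->W->(1,1)
  grid max=5 at (1,1)
Step 5: ant0:(1,1)->E->(1,2) | ant1:(1,1)->E->(1,2)
  grid max=8 at (1,2)
Step 6: ant0:(1,2)->W->(1,1) | ant1:(1,2)->W->(1,1)
  grid max=7 at (1,1)

(1,1) (1,1)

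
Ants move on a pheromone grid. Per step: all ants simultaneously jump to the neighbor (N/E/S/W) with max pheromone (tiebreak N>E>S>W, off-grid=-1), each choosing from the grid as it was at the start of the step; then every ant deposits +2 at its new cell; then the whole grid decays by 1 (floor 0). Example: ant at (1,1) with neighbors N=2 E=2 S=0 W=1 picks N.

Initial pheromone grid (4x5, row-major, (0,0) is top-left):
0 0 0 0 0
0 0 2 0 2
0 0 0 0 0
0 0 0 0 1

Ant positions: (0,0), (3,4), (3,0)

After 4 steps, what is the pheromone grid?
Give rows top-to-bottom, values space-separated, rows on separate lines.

After step 1: ants at (0,1),(2,4),(2,0)
  0 1 0 0 0
  0 0 1 0 1
  1 0 0 0 1
  0 0 0 0 0
After step 2: ants at (0,2),(1,4),(1,0)
  0 0 1 0 0
  1 0 0 0 2
  0 0 0 0 0
  0 0 0 0 0
After step 3: ants at (0,3),(0,4),(0,0)
  1 0 0 1 1
  0 0 0 0 1
  0 0 0 0 0
  0 0 0 0 0
After step 4: ants at (0,4),(1,4),(0,1)
  0 1 0 0 2
  0 0 0 0 2
  0 0 0 0 0
  0 0 0 0 0

0 1 0 0 2
0 0 0 0 2
0 0 0 0 0
0 0 0 0 0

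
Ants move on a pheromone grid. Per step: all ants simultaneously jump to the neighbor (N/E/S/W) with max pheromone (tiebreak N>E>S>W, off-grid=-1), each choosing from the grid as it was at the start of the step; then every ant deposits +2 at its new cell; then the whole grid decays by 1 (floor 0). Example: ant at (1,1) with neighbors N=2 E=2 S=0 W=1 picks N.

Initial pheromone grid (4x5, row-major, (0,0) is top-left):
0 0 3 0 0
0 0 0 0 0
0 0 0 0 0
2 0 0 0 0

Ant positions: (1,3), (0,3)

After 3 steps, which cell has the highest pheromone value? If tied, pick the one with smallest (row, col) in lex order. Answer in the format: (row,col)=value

Answer: (0,2)=6

Derivation:
Step 1: ant0:(1,3)->N->(0,3) | ant1:(0,3)->W->(0,2)
  grid max=4 at (0,2)
Step 2: ant0:(0,3)->W->(0,2) | ant1:(0,2)->E->(0,3)
  grid max=5 at (0,2)
Step 3: ant0:(0,2)->E->(0,3) | ant1:(0,3)->W->(0,2)
  grid max=6 at (0,2)
Final grid:
  0 0 6 3 0
  0 0 0 0 0
  0 0 0 0 0
  0 0 0 0 0
Max pheromone 6 at (0,2)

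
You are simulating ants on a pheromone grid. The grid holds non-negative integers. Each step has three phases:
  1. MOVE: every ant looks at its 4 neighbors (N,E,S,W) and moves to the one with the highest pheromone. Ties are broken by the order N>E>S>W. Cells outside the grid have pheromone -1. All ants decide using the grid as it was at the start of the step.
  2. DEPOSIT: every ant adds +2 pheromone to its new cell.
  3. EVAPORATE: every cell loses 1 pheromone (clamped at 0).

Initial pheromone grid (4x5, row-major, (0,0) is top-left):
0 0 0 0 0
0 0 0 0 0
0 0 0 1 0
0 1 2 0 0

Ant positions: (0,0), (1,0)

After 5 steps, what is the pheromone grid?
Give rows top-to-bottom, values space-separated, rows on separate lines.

After step 1: ants at (0,1),(0,0)
  1 1 0 0 0
  0 0 0 0 0
  0 0 0 0 0
  0 0 1 0 0
After step 2: ants at (0,0),(0,1)
  2 2 0 0 0
  0 0 0 0 0
  0 0 0 0 0
  0 0 0 0 0
After step 3: ants at (0,1),(0,0)
  3 3 0 0 0
  0 0 0 0 0
  0 0 0 0 0
  0 0 0 0 0
After step 4: ants at (0,0),(0,1)
  4 4 0 0 0
  0 0 0 0 0
  0 0 0 0 0
  0 0 0 0 0
After step 5: ants at (0,1),(0,0)
  5 5 0 0 0
  0 0 0 0 0
  0 0 0 0 0
  0 0 0 0 0

5 5 0 0 0
0 0 0 0 0
0 0 0 0 0
0 0 0 0 0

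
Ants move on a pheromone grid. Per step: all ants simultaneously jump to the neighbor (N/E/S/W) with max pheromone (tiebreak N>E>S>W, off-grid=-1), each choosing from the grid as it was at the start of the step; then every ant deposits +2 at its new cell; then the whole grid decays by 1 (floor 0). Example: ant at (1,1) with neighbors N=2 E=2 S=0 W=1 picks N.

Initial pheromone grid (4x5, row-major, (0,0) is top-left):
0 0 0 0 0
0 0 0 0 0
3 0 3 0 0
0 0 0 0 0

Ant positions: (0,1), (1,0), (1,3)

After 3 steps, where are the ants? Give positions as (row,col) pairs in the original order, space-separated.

Step 1: ant0:(0,1)->E->(0,2) | ant1:(1,0)->S->(2,0) | ant2:(1,3)->N->(0,3)
  grid max=4 at (2,0)
Step 2: ant0:(0,2)->E->(0,3) | ant1:(2,0)->N->(1,0) | ant2:(0,3)->W->(0,2)
  grid max=3 at (2,0)
Step 3: ant0:(0,3)->W->(0,2) | ant1:(1,0)->S->(2,0) | ant2:(0,2)->E->(0,3)
  grid max=4 at (2,0)

(0,2) (2,0) (0,3)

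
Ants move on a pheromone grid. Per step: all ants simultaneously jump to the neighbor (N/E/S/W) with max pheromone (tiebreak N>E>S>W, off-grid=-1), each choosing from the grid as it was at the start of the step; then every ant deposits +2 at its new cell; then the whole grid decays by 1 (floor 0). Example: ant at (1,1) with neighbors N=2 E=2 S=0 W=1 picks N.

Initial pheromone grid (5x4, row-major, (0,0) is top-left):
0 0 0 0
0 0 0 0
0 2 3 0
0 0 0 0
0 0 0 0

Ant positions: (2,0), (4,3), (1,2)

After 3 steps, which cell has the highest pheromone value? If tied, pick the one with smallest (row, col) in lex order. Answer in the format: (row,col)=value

Answer: (2,2)=8

Derivation:
Step 1: ant0:(2,0)->E->(2,1) | ant1:(4,3)->N->(3,3) | ant2:(1,2)->S->(2,2)
  grid max=4 at (2,2)
Step 2: ant0:(2,1)->E->(2,2) | ant1:(3,3)->N->(2,3) | ant2:(2,2)->W->(2,1)
  grid max=5 at (2,2)
Step 3: ant0:(2,2)->W->(2,1) | ant1:(2,3)->W->(2,2) | ant2:(2,1)->E->(2,2)
  grid max=8 at (2,2)
Final grid:
  0 0 0 0
  0 0 0 0
  0 5 8 0
  0 0 0 0
  0 0 0 0
Max pheromone 8 at (2,2)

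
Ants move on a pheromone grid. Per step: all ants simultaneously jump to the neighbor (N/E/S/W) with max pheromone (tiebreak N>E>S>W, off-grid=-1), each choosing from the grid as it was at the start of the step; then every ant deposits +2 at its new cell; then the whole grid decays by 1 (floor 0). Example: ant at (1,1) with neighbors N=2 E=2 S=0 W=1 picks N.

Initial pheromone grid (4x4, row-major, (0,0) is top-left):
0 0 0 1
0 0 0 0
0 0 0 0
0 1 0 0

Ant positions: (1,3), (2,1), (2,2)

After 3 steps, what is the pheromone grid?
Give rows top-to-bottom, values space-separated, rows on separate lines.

After step 1: ants at (0,3),(3,1),(1,2)
  0 0 0 2
  0 0 1 0
  0 0 0 0
  0 2 0 0
After step 2: ants at (1,3),(2,1),(0,2)
  0 0 1 1
  0 0 0 1
  0 1 0 0
  0 1 0 0
After step 3: ants at (0,3),(3,1),(0,3)
  0 0 0 4
  0 0 0 0
  0 0 0 0
  0 2 0 0

0 0 0 4
0 0 0 0
0 0 0 0
0 2 0 0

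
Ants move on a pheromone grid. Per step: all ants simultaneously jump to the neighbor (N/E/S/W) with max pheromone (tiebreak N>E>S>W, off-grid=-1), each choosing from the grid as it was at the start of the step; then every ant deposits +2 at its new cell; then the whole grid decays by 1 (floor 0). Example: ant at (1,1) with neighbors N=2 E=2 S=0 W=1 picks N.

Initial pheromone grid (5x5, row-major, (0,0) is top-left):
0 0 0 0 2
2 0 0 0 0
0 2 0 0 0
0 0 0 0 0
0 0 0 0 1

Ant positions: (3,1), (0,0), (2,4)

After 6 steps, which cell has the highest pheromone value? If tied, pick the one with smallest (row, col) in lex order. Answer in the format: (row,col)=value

Step 1: ant0:(3,1)->N->(2,1) | ant1:(0,0)->S->(1,0) | ant2:(2,4)->N->(1,4)
  grid max=3 at (1,0)
Step 2: ant0:(2,1)->N->(1,1) | ant1:(1,0)->N->(0,0) | ant2:(1,4)->N->(0,4)
  grid max=2 at (0,4)
Step 3: ant0:(1,1)->S->(2,1) | ant1:(0,0)->S->(1,0) | ant2:(0,4)->S->(1,4)
  grid max=3 at (1,0)
Step 4: ant0:(2,1)->N->(1,1) | ant1:(1,0)->N->(0,0) | ant2:(1,4)->N->(0,4)
  grid max=2 at (0,4)
Step 5: ant0:(1,1)->S->(2,1) | ant1:(0,0)->S->(1,0) | ant2:(0,4)->S->(1,4)
  grid max=3 at (1,0)
Step 6: ant0:(2,1)->N->(1,1) | ant1:(1,0)->N->(0,0) | ant2:(1,4)->N->(0,4)
  grid max=2 at (0,4)
Final grid:
  1 0 0 0 2
  2 1 0 0 0
  0 2 0 0 0
  0 0 0 0 0
  0 0 0 0 0
Max pheromone 2 at (0,4)

Answer: (0,4)=2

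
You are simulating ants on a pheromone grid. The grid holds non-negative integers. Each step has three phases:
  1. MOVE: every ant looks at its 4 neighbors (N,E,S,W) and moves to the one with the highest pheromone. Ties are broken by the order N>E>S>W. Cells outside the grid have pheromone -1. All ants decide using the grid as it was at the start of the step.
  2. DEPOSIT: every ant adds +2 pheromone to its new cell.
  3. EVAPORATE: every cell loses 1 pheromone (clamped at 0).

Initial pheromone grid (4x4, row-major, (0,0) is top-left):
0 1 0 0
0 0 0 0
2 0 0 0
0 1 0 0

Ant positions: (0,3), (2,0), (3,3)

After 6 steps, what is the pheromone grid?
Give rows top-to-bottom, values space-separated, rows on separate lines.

After step 1: ants at (1,3),(1,0),(2,3)
  0 0 0 0
  1 0 0 1
  1 0 0 1
  0 0 0 0
After step 2: ants at (2,3),(2,0),(1,3)
  0 0 0 0
  0 0 0 2
  2 0 0 2
  0 0 0 0
After step 3: ants at (1,3),(1,0),(2,3)
  0 0 0 0
  1 0 0 3
  1 0 0 3
  0 0 0 0
After step 4: ants at (2,3),(2,0),(1,3)
  0 0 0 0
  0 0 0 4
  2 0 0 4
  0 0 0 0
After step 5: ants at (1,3),(1,0),(2,3)
  0 0 0 0
  1 0 0 5
  1 0 0 5
  0 0 0 0
After step 6: ants at (2,3),(2,0),(1,3)
  0 0 0 0
  0 0 0 6
  2 0 0 6
  0 0 0 0

0 0 0 0
0 0 0 6
2 0 0 6
0 0 0 0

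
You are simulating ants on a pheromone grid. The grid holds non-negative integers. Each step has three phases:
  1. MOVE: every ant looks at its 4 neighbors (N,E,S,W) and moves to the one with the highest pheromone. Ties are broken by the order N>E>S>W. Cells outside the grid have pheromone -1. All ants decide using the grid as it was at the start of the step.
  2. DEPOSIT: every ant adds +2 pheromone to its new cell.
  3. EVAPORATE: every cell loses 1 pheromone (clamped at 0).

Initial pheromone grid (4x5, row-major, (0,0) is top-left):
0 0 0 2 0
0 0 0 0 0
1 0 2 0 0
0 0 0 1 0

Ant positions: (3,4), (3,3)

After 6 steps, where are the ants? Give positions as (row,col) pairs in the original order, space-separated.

Step 1: ant0:(3,4)->W->(3,3) | ant1:(3,3)->N->(2,3)
  grid max=2 at (3,3)
Step 2: ant0:(3,3)->N->(2,3) | ant1:(2,3)->S->(3,3)
  grid max=3 at (3,3)
Step 3: ant0:(2,3)->S->(3,3) | ant1:(3,3)->N->(2,3)
  grid max=4 at (3,3)
Step 4: ant0:(3,3)->N->(2,3) | ant1:(2,3)->S->(3,3)
  grid max=5 at (3,3)
Step 5: ant0:(2,3)->S->(3,3) | ant1:(3,3)->N->(2,3)
  grid max=6 at (3,3)
Step 6: ant0:(3,3)->N->(2,3) | ant1:(2,3)->S->(3,3)
  grid max=7 at (3,3)

(2,3) (3,3)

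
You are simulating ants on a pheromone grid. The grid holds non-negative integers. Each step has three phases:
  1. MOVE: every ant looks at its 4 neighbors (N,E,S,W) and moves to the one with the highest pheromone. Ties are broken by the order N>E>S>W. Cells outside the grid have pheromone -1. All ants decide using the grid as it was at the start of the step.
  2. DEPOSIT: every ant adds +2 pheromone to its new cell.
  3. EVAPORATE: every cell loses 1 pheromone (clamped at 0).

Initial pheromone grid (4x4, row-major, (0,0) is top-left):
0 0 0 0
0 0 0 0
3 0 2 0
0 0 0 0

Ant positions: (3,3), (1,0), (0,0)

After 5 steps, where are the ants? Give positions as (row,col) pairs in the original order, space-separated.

Step 1: ant0:(3,3)->N->(2,3) | ant1:(1,0)->S->(2,0) | ant2:(0,0)->E->(0,1)
  grid max=4 at (2,0)
Step 2: ant0:(2,3)->W->(2,2) | ant1:(2,0)->N->(1,0) | ant2:(0,1)->E->(0,2)
  grid max=3 at (2,0)
Step 3: ant0:(2,2)->N->(1,2) | ant1:(1,0)->S->(2,0) | ant2:(0,2)->E->(0,3)
  grid max=4 at (2,0)
Step 4: ant0:(1,2)->S->(2,2) | ant1:(2,0)->N->(1,0) | ant2:(0,3)->S->(1,3)
  grid max=3 at (2,0)
Step 5: ant0:(2,2)->N->(1,2) | ant1:(1,0)->S->(2,0) | ant2:(1,3)->N->(0,3)
  grid max=4 at (2,0)

(1,2) (2,0) (0,3)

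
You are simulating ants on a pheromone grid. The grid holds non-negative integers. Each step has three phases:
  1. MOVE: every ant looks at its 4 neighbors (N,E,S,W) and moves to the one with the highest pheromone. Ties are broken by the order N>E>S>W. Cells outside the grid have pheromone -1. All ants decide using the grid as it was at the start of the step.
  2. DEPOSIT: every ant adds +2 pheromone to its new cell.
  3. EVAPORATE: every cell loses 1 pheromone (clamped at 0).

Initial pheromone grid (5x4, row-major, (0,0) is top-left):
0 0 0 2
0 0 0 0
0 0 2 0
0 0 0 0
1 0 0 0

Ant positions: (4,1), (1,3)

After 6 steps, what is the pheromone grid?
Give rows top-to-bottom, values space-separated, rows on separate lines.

After step 1: ants at (4,0),(0,3)
  0 0 0 3
  0 0 0 0
  0 0 1 0
  0 0 0 0
  2 0 0 0
After step 2: ants at (3,0),(1,3)
  0 0 0 2
  0 0 0 1
  0 0 0 0
  1 0 0 0
  1 0 0 0
After step 3: ants at (4,0),(0,3)
  0 0 0 3
  0 0 0 0
  0 0 0 0
  0 0 0 0
  2 0 0 0
After step 4: ants at (3,0),(1,3)
  0 0 0 2
  0 0 0 1
  0 0 0 0
  1 0 0 0
  1 0 0 0
After step 5: ants at (4,0),(0,3)
  0 0 0 3
  0 0 0 0
  0 0 0 0
  0 0 0 0
  2 0 0 0
After step 6: ants at (3,0),(1,3)
  0 0 0 2
  0 0 0 1
  0 0 0 0
  1 0 0 0
  1 0 0 0

0 0 0 2
0 0 0 1
0 0 0 0
1 0 0 0
1 0 0 0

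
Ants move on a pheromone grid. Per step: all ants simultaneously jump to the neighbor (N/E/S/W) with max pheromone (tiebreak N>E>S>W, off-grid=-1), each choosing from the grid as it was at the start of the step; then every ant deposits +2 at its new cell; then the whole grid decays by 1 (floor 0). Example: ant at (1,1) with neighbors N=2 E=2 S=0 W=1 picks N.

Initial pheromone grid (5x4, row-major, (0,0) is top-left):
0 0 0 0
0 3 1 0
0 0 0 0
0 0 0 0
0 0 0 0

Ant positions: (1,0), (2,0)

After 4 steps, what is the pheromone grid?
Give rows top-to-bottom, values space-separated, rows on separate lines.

After step 1: ants at (1,1),(1,0)
  0 0 0 0
  1 4 0 0
  0 0 0 0
  0 0 0 0
  0 0 0 0
After step 2: ants at (1,0),(1,1)
  0 0 0 0
  2 5 0 0
  0 0 0 0
  0 0 0 0
  0 0 0 0
After step 3: ants at (1,1),(1,0)
  0 0 0 0
  3 6 0 0
  0 0 0 0
  0 0 0 0
  0 0 0 0
After step 4: ants at (1,0),(1,1)
  0 0 0 0
  4 7 0 0
  0 0 0 0
  0 0 0 0
  0 0 0 0

0 0 0 0
4 7 0 0
0 0 0 0
0 0 0 0
0 0 0 0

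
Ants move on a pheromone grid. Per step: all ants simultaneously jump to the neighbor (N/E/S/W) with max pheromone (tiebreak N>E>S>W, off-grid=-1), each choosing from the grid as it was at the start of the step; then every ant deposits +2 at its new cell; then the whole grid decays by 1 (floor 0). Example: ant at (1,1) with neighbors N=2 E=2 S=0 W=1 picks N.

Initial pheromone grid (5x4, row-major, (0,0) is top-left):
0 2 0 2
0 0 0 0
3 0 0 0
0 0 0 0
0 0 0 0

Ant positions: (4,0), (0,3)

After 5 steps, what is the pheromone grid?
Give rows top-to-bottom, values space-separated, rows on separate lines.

After step 1: ants at (3,0),(1,3)
  0 1 0 1
  0 0 0 1
  2 0 0 0
  1 0 0 0
  0 0 0 0
After step 2: ants at (2,0),(0,3)
  0 0 0 2
  0 0 0 0
  3 0 0 0
  0 0 0 0
  0 0 0 0
After step 3: ants at (1,0),(1,3)
  0 0 0 1
  1 0 0 1
  2 0 0 0
  0 0 0 0
  0 0 0 0
After step 4: ants at (2,0),(0,3)
  0 0 0 2
  0 0 0 0
  3 0 0 0
  0 0 0 0
  0 0 0 0
After step 5: ants at (1,0),(1,3)
  0 0 0 1
  1 0 0 1
  2 0 0 0
  0 0 0 0
  0 0 0 0

0 0 0 1
1 0 0 1
2 0 0 0
0 0 0 0
0 0 0 0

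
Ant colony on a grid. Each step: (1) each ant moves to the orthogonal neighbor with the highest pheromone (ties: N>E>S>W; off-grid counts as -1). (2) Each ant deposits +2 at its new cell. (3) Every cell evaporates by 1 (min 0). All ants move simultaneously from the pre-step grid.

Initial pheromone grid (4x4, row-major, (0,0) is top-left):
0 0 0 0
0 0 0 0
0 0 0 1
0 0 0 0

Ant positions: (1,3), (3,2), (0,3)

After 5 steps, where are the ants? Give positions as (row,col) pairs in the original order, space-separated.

Step 1: ant0:(1,3)->S->(2,3) | ant1:(3,2)->N->(2,2) | ant2:(0,3)->S->(1,3)
  grid max=2 at (2,3)
Step 2: ant0:(2,3)->N->(1,3) | ant1:(2,2)->E->(2,3) | ant2:(1,3)->S->(2,3)
  grid max=5 at (2,3)
Step 3: ant0:(1,3)->S->(2,3) | ant1:(2,3)->N->(1,3) | ant2:(2,3)->N->(1,3)
  grid max=6 at (2,3)
Step 4: ant0:(2,3)->N->(1,3) | ant1:(1,3)->S->(2,3) | ant2:(1,3)->S->(2,3)
  grid max=9 at (2,3)
Step 5: ant0:(1,3)->S->(2,3) | ant1:(2,3)->N->(1,3) | ant2:(2,3)->N->(1,3)
  grid max=10 at (2,3)

(2,3) (1,3) (1,3)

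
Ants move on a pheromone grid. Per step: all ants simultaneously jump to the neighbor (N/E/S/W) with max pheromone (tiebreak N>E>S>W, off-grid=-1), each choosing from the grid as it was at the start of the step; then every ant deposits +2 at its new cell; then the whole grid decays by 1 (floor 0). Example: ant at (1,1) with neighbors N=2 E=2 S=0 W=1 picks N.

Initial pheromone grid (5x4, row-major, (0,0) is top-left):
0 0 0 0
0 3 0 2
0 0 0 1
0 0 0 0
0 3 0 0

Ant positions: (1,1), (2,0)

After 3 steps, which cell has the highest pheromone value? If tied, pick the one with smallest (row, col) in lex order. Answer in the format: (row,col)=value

Answer: (1,1)=4

Derivation:
Step 1: ant0:(1,1)->N->(0,1) | ant1:(2,0)->N->(1,0)
  grid max=2 at (1,1)
Step 2: ant0:(0,1)->S->(1,1) | ant1:(1,0)->E->(1,1)
  grid max=5 at (1,1)
Step 3: ant0:(1,1)->N->(0,1) | ant1:(1,1)->N->(0,1)
  grid max=4 at (1,1)
Final grid:
  0 3 0 0
  0 4 0 0
  0 0 0 0
  0 0 0 0
  0 0 0 0
Max pheromone 4 at (1,1)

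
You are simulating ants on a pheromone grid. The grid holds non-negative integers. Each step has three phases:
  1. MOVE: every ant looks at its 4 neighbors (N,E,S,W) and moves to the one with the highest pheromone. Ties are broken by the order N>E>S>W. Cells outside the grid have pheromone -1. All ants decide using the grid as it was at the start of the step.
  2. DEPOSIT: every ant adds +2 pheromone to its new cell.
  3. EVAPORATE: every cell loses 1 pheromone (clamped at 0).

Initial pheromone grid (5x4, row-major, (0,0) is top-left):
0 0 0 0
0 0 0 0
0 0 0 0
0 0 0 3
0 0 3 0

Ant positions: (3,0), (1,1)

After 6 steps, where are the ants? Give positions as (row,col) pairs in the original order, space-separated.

Step 1: ant0:(3,0)->N->(2,0) | ant1:(1,1)->N->(0,1)
  grid max=2 at (3,3)
Step 2: ant0:(2,0)->N->(1,0) | ant1:(0,1)->E->(0,2)
  grid max=1 at (0,2)
Step 3: ant0:(1,0)->N->(0,0) | ant1:(0,2)->E->(0,3)
  grid max=1 at (0,0)
Step 4: ant0:(0,0)->E->(0,1) | ant1:(0,3)->S->(1,3)
  grid max=1 at (0,1)
Step 5: ant0:(0,1)->E->(0,2) | ant1:(1,3)->N->(0,3)
  grid max=1 at (0,2)
Step 6: ant0:(0,2)->E->(0,3) | ant1:(0,3)->W->(0,2)
  grid max=2 at (0,2)

(0,3) (0,2)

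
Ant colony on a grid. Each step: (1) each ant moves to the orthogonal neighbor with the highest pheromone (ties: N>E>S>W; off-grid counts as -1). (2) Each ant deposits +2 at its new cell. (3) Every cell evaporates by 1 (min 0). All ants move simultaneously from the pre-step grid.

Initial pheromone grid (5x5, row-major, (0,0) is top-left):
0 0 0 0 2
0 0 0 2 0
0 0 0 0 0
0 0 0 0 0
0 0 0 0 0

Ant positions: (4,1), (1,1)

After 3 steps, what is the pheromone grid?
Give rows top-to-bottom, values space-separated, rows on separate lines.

After step 1: ants at (3,1),(0,1)
  0 1 0 0 1
  0 0 0 1 0
  0 0 0 0 0
  0 1 0 0 0
  0 0 0 0 0
After step 2: ants at (2,1),(0,2)
  0 0 1 0 0
  0 0 0 0 0
  0 1 0 0 0
  0 0 0 0 0
  0 0 0 0 0
After step 3: ants at (1,1),(0,3)
  0 0 0 1 0
  0 1 0 0 0
  0 0 0 0 0
  0 0 0 0 0
  0 0 0 0 0

0 0 0 1 0
0 1 0 0 0
0 0 0 0 0
0 0 0 0 0
0 0 0 0 0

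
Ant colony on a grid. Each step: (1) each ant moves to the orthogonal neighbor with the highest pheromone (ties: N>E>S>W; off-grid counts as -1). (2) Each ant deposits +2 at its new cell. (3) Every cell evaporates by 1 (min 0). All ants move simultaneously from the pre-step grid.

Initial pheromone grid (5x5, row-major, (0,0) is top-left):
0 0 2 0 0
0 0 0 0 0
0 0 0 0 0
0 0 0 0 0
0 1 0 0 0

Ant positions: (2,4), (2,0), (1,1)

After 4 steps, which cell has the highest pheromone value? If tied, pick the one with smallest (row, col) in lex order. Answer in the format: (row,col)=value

Step 1: ant0:(2,4)->N->(1,4) | ant1:(2,0)->N->(1,0) | ant2:(1,1)->N->(0,1)
  grid max=1 at (0,1)
Step 2: ant0:(1,4)->N->(0,4) | ant1:(1,0)->N->(0,0) | ant2:(0,1)->E->(0,2)
  grid max=2 at (0,2)
Step 3: ant0:(0,4)->S->(1,4) | ant1:(0,0)->E->(0,1) | ant2:(0,2)->E->(0,3)
  grid max=1 at (0,1)
Step 4: ant0:(1,4)->N->(0,4) | ant1:(0,1)->E->(0,2) | ant2:(0,3)->W->(0,2)
  grid max=4 at (0,2)
Final grid:
  0 0 4 0 1
  0 0 0 0 0
  0 0 0 0 0
  0 0 0 0 0
  0 0 0 0 0
Max pheromone 4 at (0,2)

Answer: (0,2)=4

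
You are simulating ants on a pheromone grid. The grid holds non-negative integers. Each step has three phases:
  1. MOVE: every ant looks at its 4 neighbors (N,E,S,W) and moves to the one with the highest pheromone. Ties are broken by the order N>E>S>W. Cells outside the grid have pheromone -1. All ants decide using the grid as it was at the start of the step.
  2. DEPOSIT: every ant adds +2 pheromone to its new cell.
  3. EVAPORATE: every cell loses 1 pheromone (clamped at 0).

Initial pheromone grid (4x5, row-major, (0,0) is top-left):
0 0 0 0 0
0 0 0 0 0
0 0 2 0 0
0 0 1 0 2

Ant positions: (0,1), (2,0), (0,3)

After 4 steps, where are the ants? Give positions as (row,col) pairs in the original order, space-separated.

Step 1: ant0:(0,1)->E->(0,2) | ant1:(2,0)->N->(1,0) | ant2:(0,3)->E->(0,4)
  grid max=1 at (0,2)
Step 2: ant0:(0,2)->E->(0,3) | ant1:(1,0)->N->(0,0) | ant2:(0,4)->S->(1,4)
  grid max=1 at (0,0)
Step 3: ant0:(0,3)->E->(0,4) | ant1:(0,0)->E->(0,1) | ant2:(1,4)->N->(0,4)
  grid max=3 at (0,4)
Step 4: ant0:(0,4)->S->(1,4) | ant1:(0,1)->E->(0,2) | ant2:(0,4)->S->(1,4)
  grid max=3 at (1,4)

(1,4) (0,2) (1,4)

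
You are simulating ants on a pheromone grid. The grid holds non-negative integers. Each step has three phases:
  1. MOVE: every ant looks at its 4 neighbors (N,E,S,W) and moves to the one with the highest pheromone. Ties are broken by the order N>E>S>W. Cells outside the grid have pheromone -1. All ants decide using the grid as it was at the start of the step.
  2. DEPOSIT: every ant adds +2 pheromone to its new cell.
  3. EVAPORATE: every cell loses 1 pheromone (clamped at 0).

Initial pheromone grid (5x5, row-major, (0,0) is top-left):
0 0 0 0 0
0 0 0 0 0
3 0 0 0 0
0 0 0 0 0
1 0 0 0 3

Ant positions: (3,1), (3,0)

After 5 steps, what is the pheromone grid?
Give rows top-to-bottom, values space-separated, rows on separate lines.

After step 1: ants at (2,1),(2,0)
  0 0 0 0 0
  0 0 0 0 0
  4 1 0 0 0
  0 0 0 0 0
  0 0 0 0 2
After step 2: ants at (2,0),(2,1)
  0 0 0 0 0
  0 0 0 0 0
  5 2 0 0 0
  0 0 0 0 0
  0 0 0 0 1
After step 3: ants at (2,1),(2,0)
  0 0 0 0 0
  0 0 0 0 0
  6 3 0 0 0
  0 0 0 0 0
  0 0 0 0 0
After step 4: ants at (2,0),(2,1)
  0 0 0 0 0
  0 0 0 0 0
  7 4 0 0 0
  0 0 0 0 0
  0 0 0 0 0
After step 5: ants at (2,1),(2,0)
  0 0 0 0 0
  0 0 0 0 0
  8 5 0 0 0
  0 0 0 0 0
  0 0 0 0 0

0 0 0 0 0
0 0 0 0 0
8 5 0 0 0
0 0 0 0 0
0 0 0 0 0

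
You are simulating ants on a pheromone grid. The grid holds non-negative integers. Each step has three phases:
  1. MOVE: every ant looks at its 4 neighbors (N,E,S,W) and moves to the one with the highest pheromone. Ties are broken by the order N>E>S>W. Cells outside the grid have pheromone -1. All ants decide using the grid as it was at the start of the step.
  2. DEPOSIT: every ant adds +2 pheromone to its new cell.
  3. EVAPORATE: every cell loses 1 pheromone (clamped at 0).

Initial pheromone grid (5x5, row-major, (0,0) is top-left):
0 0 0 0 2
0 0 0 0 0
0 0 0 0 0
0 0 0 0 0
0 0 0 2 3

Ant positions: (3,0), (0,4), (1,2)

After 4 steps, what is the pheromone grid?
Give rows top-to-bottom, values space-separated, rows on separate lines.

After step 1: ants at (2,0),(1,4),(0,2)
  0 0 1 0 1
  0 0 0 0 1
  1 0 0 0 0
  0 0 0 0 0
  0 0 0 1 2
After step 2: ants at (1,0),(0,4),(0,3)
  0 0 0 1 2
  1 0 0 0 0
  0 0 0 0 0
  0 0 0 0 0
  0 0 0 0 1
After step 3: ants at (0,0),(0,3),(0,4)
  1 0 0 2 3
  0 0 0 0 0
  0 0 0 0 0
  0 0 0 0 0
  0 0 0 0 0
After step 4: ants at (0,1),(0,4),(0,3)
  0 1 0 3 4
  0 0 0 0 0
  0 0 0 0 0
  0 0 0 0 0
  0 0 0 0 0

0 1 0 3 4
0 0 0 0 0
0 0 0 0 0
0 0 0 0 0
0 0 0 0 0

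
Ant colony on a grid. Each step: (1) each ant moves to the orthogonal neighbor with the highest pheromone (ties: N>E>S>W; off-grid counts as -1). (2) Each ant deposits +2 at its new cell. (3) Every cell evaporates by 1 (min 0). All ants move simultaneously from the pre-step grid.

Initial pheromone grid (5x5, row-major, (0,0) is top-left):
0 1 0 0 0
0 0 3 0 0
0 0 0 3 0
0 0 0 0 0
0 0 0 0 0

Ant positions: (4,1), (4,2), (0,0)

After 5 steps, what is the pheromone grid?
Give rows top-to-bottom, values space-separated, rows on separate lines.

After step 1: ants at (3,1),(3,2),(0,1)
  0 2 0 0 0
  0 0 2 0 0
  0 0 0 2 0
  0 1 1 0 0
  0 0 0 0 0
After step 2: ants at (3,2),(3,1),(0,2)
  0 1 1 0 0
  0 0 1 0 0
  0 0 0 1 0
  0 2 2 0 0
  0 0 0 0 0
After step 3: ants at (3,1),(3,2),(1,2)
  0 0 0 0 0
  0 0 2 0 0
  0 0 0 0 0
  0 3 3 0 0
  0 0 0 0 0
After step 4: ants at (3,2),(3,1),(0,2)
  0 0 1 0 0
  0 0 1 0 0
  0 0 0 0 0
  0 4 4 0 0
  0 0 0 0 0
After step 5: ants at (3,1),(3,2),(1,2)
  0 0 0 0 0
  0 0 2 0 0
  0 0 0 0 0
  0 5 5 0 0
  0 0 0 0 0

0 0 0 0 0
0 0 2 0 0
0 0 0 0 0
0 5 5 0 0
0 0 0 0 0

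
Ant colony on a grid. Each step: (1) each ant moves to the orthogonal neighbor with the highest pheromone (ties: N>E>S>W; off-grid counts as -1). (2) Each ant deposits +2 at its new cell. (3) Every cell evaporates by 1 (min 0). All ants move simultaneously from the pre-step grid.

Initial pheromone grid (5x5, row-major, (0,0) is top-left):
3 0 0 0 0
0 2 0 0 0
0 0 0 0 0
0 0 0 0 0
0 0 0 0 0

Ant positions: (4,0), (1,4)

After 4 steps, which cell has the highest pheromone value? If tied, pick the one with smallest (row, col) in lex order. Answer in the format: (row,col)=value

Answer: (0,0)=1

Derivation:
Step 1: ant0:(4,0)->N->(3,0) | ant1:(1,4)->N->(0,4)
  grid max=2 at (0,0)
Step 2: ant0:(3,0)->N->(2,0) | ant1:(0,4)->S->(1,4)
  grid max=1 at (0,0)
Step 3: ant0:(2,0)->N->(1,0) | ant1:(1,4)->N->(0,4)
  grid max=1 at (0,4)
Step 4: ant0:(1,0)->N->(0,0) | ant1:(0,4)->S->(1,4)
  grid max=1 at (0,0)
Final grid:
  1 0 0 0 0
  0 0 0 0 1
  0 0 0 0 0
  0 0 0 0 0
  0 0 0 0 0
Max pheromone 1 at (0,0)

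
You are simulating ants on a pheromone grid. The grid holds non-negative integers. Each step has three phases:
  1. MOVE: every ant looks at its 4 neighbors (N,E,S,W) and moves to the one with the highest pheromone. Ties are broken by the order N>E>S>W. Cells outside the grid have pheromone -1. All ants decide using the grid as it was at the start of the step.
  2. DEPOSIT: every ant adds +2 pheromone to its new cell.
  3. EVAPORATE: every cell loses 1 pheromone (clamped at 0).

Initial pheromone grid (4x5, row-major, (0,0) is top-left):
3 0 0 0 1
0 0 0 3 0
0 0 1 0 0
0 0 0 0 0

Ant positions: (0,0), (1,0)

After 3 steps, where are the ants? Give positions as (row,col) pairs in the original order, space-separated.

Step 1: ant0:(0,0)->E->(0,1) | ant1:(1,0)->N->(0,0)
  grid max=4 at (0,0)
Step 2: ant0:(0,1)->W->(0,0) | ant1:(0,0)->E->(0,1)
  grid max=5 at (0,0)
Step 3: ant0:(0,0)->E->(0,1) | ant1:(0,1)->W->(0,0)
  grid max=6 at (0,0)

(0,1) (0,0)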